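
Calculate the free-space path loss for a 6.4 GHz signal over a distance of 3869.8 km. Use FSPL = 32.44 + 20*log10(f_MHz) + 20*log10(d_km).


f = 6.4 GHz = 6400.0000 MHz
d = 3869.8 km
FSPL = 32.44 + 20*log10(6400.0000) + 20*log10(3869.8)
FSPL = 32.44 + 76.1236 + 71.7538
FSPL = 180.3174 dB

180.3174 dB


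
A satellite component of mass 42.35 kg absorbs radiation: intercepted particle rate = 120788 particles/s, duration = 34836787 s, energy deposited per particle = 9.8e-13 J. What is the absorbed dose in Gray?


Total energy deposited = rate * time * E_per
  = 120788 * 34836787 * 9.8e-13 = 4.1237 J
Dose = E_total / mass = 4.1237 / 42.35
Dose = 0.0973721 Gy

0.0974 Gy


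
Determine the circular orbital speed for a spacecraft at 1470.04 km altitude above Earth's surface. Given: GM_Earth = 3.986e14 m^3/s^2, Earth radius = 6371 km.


r = R_E + alt = 6371.0 + 1470.04 = 7841.0400 km = 7.84104e+06 m
v = sqrt(mu/r) = sqrt(3.986e14 / 7.84104e+06) = 7129.8733 m/s = 7.1299 km/s

7.1299 km/s


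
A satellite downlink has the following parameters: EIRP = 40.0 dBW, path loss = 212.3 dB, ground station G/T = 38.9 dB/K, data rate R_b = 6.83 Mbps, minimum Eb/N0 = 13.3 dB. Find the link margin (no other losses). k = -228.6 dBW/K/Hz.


C/N0 = EIRP - FSPL + G/T - k = 40.0 - 212.3 + 38.9 - (-228.6)
C/N0 = 95.2000 dB-Hz
R_b = 6.83 Mbps = 6.83e+06 bps -> 10*log10(R_b) = 68.3442 dB-Hz
Eb/N0 = C/N0 - 10*log10(R_b) = 95.2000 - 68.3442 = 26.8558 dB
Margin = Eb/N0 - Eb/N0_req = 26.8558 - 13.3 = 13.5558 dB (link closes)

13.5558 dB


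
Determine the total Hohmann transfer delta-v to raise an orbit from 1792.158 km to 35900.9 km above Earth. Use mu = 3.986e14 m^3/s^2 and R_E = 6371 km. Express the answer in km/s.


r1 = 8163.1580 km = 8.163158e+06 m
r2 = 42271.9000 km = 4.22719e+07 m
dv1 = sqrt(mu/r1)*(sqrt(2*r2/(r1+r2)) - 1) = 2059.4143 m/s
dv2 = sqrt(mu/r2)*(1 - sqrt(2*r1/(r1+r2))) = 1323.6266 m/s
total dv = |dv1| + |dv2| = 2059.4143 + 1323.6266 = 3383.0409 m/s = 3.3830 km/s

3.3830 km/s


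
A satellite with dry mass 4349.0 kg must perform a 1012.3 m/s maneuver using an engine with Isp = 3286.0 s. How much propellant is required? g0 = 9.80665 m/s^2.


ve = Isp * g0 = 3286.0 * 9.80665 = 32224.651900 m/s
mass ratio = exp(dv/ve) = exp(1012.3/32224.651900) = 1.03191246
m_prop = m_dry * (mr - 1) = 4349.0 * (1.03191246 - 1)
m_prop = 138.7873 kg

138.7873 kg


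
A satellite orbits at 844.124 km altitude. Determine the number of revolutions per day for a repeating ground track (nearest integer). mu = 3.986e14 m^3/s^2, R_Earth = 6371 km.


r = 7.215124e+06 m
T = 2*pi*sqrt(r^3/mu) = 6099.2568 s = 101.6543 min
revs/day = 1440 / 101.6543 = 14.1657
Rounded: 14 revolutions per day

14 revolutions per day


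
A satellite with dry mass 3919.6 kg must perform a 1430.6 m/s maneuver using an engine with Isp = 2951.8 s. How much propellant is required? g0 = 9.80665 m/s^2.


ve = Isp * g0 = 2951.8 * 9.80665 = 28947.269470 m/s
mass ratio = exp(dv/ve) = exp(1430.6/28947.269470) = 1.05066248
m_prop = m_dry * (mr - 1) = 3919.6 * (1.05066248 - 1)
m_prop = 198.5766 kg

198.5766 kg


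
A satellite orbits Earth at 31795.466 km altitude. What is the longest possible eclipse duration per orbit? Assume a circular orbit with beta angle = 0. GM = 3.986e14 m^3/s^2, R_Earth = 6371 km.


r = 38166.4660 km
T = 1236.7528 min
Eclipse fraction = arcsin(R_E/r)/pi = arcsin(6371.0000/38166.4660)/pi
= arcsin(0.1669266)/pi = 0.05338431
Eclipse duration = 0.05338431 * 1236.7528 = 66.0232 min

66.0232 minutes


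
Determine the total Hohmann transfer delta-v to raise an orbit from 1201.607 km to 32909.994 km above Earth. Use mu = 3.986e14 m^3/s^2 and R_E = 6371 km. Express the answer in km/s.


r1 = 7572.6070 km = 7.572607e+06 m
r2 = 39280.9940 km = 3.9280994e+07 m
dv1 = sqrt(mu/r1)*(sqrt(2*r2/(r1+r2)) - 1) = 2139.5093 m/s
dv2 = sqrt(mu/r2)*(1 - sqrt(2*r1/(r1+r2))) = 1374.3935 m/s
total dv = |dv1| + |dv2| = 2139.5093 + 1374.3935 = 3513.9029 m/s = 3.5139 km/s

3.5139 km/s


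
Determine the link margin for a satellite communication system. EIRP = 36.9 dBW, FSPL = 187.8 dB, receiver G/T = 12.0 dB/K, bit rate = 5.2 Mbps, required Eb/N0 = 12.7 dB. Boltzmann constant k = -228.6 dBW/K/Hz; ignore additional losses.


C/N0 = EIRP - FSPL + G/T - k = 36.9 - 187.8 + 12.0 - (-228.6)
C/N0 = 89.7000 dB-Hz
R_b = 5.2 Mbps = 5.2e+06 bps -> 10*log10(R_b) = 67.1600 dB-Hz
Eb/N0 = C/N0 - 10*log10(R_b) = 89.7000 - 67.1600 = 22.5400 dB
Margin = Eb/N0 - Eb/N0_req = 22.5400 - 12.7 = 9.8400 dB (link closes)

9.8400 dB


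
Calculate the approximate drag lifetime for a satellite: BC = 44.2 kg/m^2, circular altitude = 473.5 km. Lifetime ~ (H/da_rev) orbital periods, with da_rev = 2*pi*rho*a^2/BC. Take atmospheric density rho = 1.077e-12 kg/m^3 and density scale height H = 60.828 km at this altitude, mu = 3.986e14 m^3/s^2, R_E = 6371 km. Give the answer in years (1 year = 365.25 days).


a = R_E + alt = 6844.5000 km = 6.8445e+06 m
da_rev = 2*pi*rho*a^2/BC = 2*pi*1.077e-12*(6.8445e+06)^2/44.2 = 7.172272 m per revolution
N = H/da_rev = 60828.0000 m / 7.172272 m = 8480.9945 revolutions
P = 2*pi*sqrt(a^3/mu) = 5635.3879 s
lifetime = N*P = 8480.9945 * 5635.3879 = 4.7793693e+07 s = 553.1677 days
years = 553.1677 / 365.25 = 1.5145 years

1.5145 years


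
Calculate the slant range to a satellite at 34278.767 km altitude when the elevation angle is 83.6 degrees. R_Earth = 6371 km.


h = 34278.767 km, el = 83.6 deg
d = -R_E*sin(el) + sqrt((R_E*sin(el))^2 + 2*R_E*h + h^2)
d = -6371.0000*sin(1.4591) + sqrt((6371.0000*0.9937679)^2 + 2*6371.0000*34278.767 + 34278.767^2)
d = 34312.2676 km

34312.2676 km


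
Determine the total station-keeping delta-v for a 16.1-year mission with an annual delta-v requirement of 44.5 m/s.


dV = rate * years = 44.5 * 16.1
dV = 716.4500 m/s

716.4500 m/s


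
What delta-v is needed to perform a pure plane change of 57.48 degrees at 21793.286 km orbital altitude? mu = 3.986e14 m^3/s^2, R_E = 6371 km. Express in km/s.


r = 28164.2860 km = 2.8164286e+07 m
V = sqrt(mu/r) = 3762.0042 m/s
di = 57.48 deg = 1.0032 rad
dV = 2*V*sin(di/2) = 2*3762.0042*sin(0.5016076)
dV = 3617.8122 m/s = 3.6178 km/s

3.6178 km/s


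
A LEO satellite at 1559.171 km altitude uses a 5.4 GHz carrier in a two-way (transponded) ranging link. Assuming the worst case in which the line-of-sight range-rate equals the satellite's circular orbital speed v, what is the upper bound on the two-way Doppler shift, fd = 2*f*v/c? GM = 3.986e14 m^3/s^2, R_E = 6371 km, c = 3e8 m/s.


r = 7.930171e+06 m
v = sqrt(mu/r) = 7089.6920 m/s (worst-case radial velocity)
f = 5.4 GHz = 5.4e+09 Hz
fd = 2*f*v/c = 2*5.4e+09*7089.6920/3.0e+08
fd = 255228.9136 Hz

255228.9136 Hz


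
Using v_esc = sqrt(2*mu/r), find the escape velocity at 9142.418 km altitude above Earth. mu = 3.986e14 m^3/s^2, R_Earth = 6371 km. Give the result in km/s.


r = 6371.0 + 9142.418 = 15513.4180 km = 1.5513418e+07 m
v_esc = sqrt(2*mu/r) = sqrt(2*3.986e14 / 1.5513418e+07)
v_esc = 7168.5265 m/s = 7.1685 km/s

7.1685 km/s


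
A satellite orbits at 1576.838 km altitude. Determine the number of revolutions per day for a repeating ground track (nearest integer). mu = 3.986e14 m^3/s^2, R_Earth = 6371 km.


r = 7.947838e+06 m
T = 2*pi*sqrt(r^3/mu) = 7051.5523 s = 117.5259 min
revs/day = 1440 / 117.5259 = 12.2526
Rounded: 12 revolutions per day

12 revolutions per day


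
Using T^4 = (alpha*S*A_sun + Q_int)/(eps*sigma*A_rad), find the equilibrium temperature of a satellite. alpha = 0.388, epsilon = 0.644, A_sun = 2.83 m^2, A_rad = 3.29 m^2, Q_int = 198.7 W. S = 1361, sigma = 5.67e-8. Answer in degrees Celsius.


Numerator = alpha*S*A_sun + Q_int = 0.388*1361*2.83 + 198.7 = 1693.1324 W
Denominator = eps*sigma*A_rad = 0.644*5.67e-8*3.29 = 1.2013369e-07 W/K^4
T^4 = 1.4093735e+10 K^4
T = 344.5534 K = 71.4034 C

71.4034 degrees Celsius


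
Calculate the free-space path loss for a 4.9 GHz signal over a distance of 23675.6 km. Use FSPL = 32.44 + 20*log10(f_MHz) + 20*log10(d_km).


f = 4.9 GHz = 4900.0000 MHz
d = 23675.6 km
FSPL = 32.44 + 20*log10(4900.0000) + 20*log10(23675.6)
FSPL = 32.44 + 73.8039 + 87.4860
FSPL = 193.7299 dB

193.7299 dB


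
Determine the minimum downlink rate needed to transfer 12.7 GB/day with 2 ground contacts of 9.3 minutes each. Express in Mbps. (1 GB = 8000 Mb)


total contact time = 2 * 9.3 * 60 = 1116.0000 s
data = 12.7 GB = 101600.0000 Mb
rate = 101600.0000 / 1116.0000 = 91.0394 Mbps

91.0394 Mbps


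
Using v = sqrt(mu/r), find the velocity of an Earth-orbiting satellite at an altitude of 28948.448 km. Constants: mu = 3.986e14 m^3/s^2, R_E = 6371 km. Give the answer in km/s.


r = R_E + alt = 6371.0 + 28948.448 = 35319.4480 km = 3.5319448e+07 m
v = sqrt(mu/r) = sqrt(3.986e14 / 3.5319448e+07) = 3359.3998 m/s = 3.3594 km/s

3.3594 km/s


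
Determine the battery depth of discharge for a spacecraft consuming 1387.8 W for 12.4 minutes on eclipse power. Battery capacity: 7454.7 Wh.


E_used = P * t / 60 = 1387.8 * 12.4 / 60 = 286.8120 Wh
DOD = E_used / E_total * 100 = 286.8120 / 7454.7 * 100
DOD = 3.8474 %

3.8474 %


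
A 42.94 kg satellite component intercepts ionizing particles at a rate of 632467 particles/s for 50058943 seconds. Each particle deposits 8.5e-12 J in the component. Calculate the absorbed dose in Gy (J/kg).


Total energy deposited = rate * time * E_per
  = 632467 * 50058943 * 8.5e-12 = 269.1154 J
Dose = E_total / mass = 269.1154 / 42.94
Dose = 6.2672 Gy

6.2672 Gy


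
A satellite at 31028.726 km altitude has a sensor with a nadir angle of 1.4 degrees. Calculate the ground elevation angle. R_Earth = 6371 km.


r = R_E + alt = 37399.7260 km
Law of sines in the satellite / Earth-center / ground-point triangle:
  sin(nadir)/R_E = sin(90 + el)/r  =>  cos(el) = (r/R_E)*sin(nadir)
cos(el) = (37399.7260 / 6371.0000) * sin(1.4 deg) = 0.1434244
el = arccos(0.1434244) = 81.7540 deg
(Earth-central angle = 90 - nadir - el = 6.8460 deg)

81.7540 degrees


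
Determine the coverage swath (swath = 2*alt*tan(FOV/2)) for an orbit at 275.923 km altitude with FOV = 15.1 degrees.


FOV = 15.1 deg = 0.2635447 rad
swath = 2 * alt * tan(FOV/2) = 2 * 275.923 * tan(0.1317724)
swath = 2 * 275.923 * 0.1325404
swath = 73.1419 km

73.1419 km


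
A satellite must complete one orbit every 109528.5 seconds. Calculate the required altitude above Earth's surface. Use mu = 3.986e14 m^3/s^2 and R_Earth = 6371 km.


T = 109528.5 s
r = (mu*T^2/(4*pi^2))^(1/3) = (3.986e14 * 109528.5^2 / (4*pi^2))^(1/3)
r = 4.9477826e+07 m = 49477.8264 km
alt = r - R_E = 49477.8264 - 6371 = 43106.8264 km

43106.8264 km


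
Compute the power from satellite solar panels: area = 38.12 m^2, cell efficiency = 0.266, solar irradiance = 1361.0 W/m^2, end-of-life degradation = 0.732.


P = area * eta * S * degradation
P = 38.12 * 0.266 * 1361.0 * 0.732
P = 10101.9156 W

10101.9156 W


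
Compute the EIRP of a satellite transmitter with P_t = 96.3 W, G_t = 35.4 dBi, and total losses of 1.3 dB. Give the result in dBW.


Pt = 96.3 W = 19.8363 dBW
EIRP = Pt_dBW + Gt - losses = 19.8363 + 35.4 - 1.3 = 53.9363 dBW

53.9363 dBW


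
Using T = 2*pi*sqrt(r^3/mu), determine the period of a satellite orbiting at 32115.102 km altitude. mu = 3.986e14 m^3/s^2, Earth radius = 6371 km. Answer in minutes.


r = 38486.1020 km = 3.8486102e+07 m
T = 2*pi*sqrt(r^3/mu) = 2*pi*sqrt(5.7004846e+22 / 3.986e14)
T = 75139.2941 s = 1252.3216 min

1252.3216 minutes


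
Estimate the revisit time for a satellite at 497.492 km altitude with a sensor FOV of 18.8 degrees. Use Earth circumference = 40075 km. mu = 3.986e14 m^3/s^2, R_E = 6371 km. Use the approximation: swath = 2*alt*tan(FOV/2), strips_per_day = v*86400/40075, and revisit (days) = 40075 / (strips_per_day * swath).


swath = 2*497.492*tan(0.1640609) = 164.7185 km
v = sqrt(mu/r) = 7617.9470 m/s = 7.6179 km/s
strips/day = v*86400/40075 = 7.6179*86400/40075 = 16.4240
coverage/day = strips * swath = 16.4240 * 164.7185 = 2705.3324 km
revisit = 40075 / 2705.3324 = 14.8133 days

14.8133 days


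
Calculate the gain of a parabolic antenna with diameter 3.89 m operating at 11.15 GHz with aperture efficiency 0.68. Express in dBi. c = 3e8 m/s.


lambda = c/f = 3e8 / 1.115e+10 = 0.02690583 m
G = eta*(pi*D/lambda)^2 = 0.68*(pi*3.89/0.02690583)^2
G = 140286.2435 (linear)
G = 10*log10(140286.2435) = 51.4702 dBi

51.4702 dBi


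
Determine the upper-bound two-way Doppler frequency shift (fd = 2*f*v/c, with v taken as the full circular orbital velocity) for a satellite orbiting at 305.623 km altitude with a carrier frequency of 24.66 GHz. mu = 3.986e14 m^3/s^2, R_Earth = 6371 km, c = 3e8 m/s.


r = 6.676623e+06 m
v = sqrt(mu/r) = 7726.6319 m/s (worst-case radial velocity)
f = 24.66 GHz = 2.466e+10 Hz
fd = 2*f*v/c = 2*2.466e+10*7726.6319/3.0e+08
fd = 1.2702583e+06 Hz

1.2703e+06 Hz


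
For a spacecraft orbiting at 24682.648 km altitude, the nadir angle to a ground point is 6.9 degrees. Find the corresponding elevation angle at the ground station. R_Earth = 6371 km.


r = R_E + alt = 31053.6480 km
Law of sines in the satellite / Earth-center / ground-point triangle:
  sin(nadir)/R_E = sin(90 + el)/r  =>  cos(el) = (r/R_E)*sin(nadir)
cos(el) = (31053.6480 / 6371.0000) * sin(6.9 deg) = 0.5855732
el = arccos(0.5855732) = 54.1565 deg
(Earth-central angle = 90 - nadir - el = 28.9435 deg)

54.1565 degrees


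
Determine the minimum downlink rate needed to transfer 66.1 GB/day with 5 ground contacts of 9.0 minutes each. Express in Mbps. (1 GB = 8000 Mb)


total contact time = 5 * 9.0 * 60 = 2700.0000 s
data = 66.1 GB = 528800.0000 Mb
rate = 528800.0000 / 2700.0000 = 195.8519 Mbps

195.8519 Mbps


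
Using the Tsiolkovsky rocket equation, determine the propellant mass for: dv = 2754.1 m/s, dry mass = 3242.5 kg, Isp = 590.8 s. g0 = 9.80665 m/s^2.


ve = Isp * g0 = 590.8 * 9.80665 = 5793.768820 m/s
mass ratio = exp(dv/ve) = exp(2754.1/5793.768820) = 1.60858598
m_prop = m_dry * (mr - 1) = 3242.5 * (1.60858598 - 1)
m_prop = 1973.3401 kg

1973.3401 kg


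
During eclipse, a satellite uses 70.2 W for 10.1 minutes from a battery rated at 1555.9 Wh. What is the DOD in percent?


E_used = P * t / 60 = 70.2 * 10.1 / 60 = 11.8170 Wh
DOD = E_used / E_total * 100 = 11.8170 / 1555.9 * 100
DOD = 0.7594961 %

0.7595 %


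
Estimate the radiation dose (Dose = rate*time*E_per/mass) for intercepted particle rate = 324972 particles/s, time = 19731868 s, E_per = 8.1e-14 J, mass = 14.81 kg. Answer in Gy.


Total energy deposited = rate * time * E_per
  = 324972 * 19731868 * 8.1e-14 = 0.5193967 J
Dose = E_total / mass = 0.5193967 / 14.81
Dose = 0.03507067 Gy

0.0351 Gy


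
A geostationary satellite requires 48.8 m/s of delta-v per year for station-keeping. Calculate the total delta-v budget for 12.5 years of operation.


dV = rate * years = 48.8 * 12.5
dV = 610.0000 m/s

610.0000 m/s


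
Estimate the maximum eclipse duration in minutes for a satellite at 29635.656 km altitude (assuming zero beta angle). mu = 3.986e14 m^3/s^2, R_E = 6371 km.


r = 36006.6560 km
T = 1133.2720 min
Eclipse fraction = arcsin(R_E/r)/pi = arcsin(6371.0000/36006.6560)/pi
= arcsin(0.1769395)/pi = 0.0566197
Eclipse duration = 0.0566197 * 1133.2720 = 64.1655 min

64.1655 minutes


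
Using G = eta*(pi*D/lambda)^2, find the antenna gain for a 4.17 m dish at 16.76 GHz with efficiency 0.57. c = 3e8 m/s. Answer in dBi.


lambda = c/f = 3e8 / 1.676e+10 = 0.01789976 m
G = eta*(pi*D/lambda)^2 = 0.57*(pi*4.17/0.01789976)^2
G = 305317.8744 (linear)
G = 10*log10(305317.8744) = 54.8475 dBi

54.8475 dBi


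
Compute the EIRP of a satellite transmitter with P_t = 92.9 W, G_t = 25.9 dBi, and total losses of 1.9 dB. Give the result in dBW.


Pt = 92.9 W = 19.6802 dBW
EIRP = Pt_dBW + Gt - losses = 19.6802 + 25.9 - 1.9 = 43.6802 dBW

43.6802 dBW


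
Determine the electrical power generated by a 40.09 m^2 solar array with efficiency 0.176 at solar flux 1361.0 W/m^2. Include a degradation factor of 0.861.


P = area * eta * S * degradation
P = 40.09 * 0.176 * 1361.0 * 0.861
P = 8268.1815 W

8268.1815 W


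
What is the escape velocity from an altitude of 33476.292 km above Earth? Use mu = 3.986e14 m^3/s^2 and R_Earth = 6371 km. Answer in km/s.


r = 6371.0 + 33476.292 = 39847.2920 km = 3.9847292e+07 m
v_esc = sqrt(2*mu/r) = sqrt(2*3.986e14 / 3.9847292e+07)
v_esc = 4472.8490 m/s = 4.4728 km/s

4.4728 km/s


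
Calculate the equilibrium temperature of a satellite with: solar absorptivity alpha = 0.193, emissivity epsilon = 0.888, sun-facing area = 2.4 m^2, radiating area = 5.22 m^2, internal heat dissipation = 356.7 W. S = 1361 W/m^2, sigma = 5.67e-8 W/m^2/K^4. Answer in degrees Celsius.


Numerator = alpha*S*A_sun + Q_int = 0.193*1361*2.4 + 356.7 = 987.1152 W
Denominator = eps*sigma*A_rad = 0.888*5.67e-8*5.22 = 2.6282491e-07 W/K^4
T^4 = 3.7557901e+09 K^4
T = 247.5571 K = -25.5929 C

-25.5929 degrees Celsius


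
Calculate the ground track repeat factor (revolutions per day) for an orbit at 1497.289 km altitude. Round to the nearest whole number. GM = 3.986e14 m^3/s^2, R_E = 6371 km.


r = 7.868289e+06 m
T = 2*pi*sqrt(r^3/mu) = 6945.9504 s = 115.7658 min
revs/day = 1440 / 115.7658 = 12.4389
Rounded: 12 revolutions per day

12 revolutions per day


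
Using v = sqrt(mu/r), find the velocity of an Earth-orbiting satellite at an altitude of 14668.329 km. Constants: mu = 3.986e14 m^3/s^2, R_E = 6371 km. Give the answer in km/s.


r = R_E + alt = 6371.0 + 14668.329 = 21039.3290 km = 2.1039329e+07 m
v = sqrt(mu/r) = sqrt(3.986e14 / 2.1039329e+07) = 4352.6396 m/s = 4.3526 km/s

4.3526 km/s


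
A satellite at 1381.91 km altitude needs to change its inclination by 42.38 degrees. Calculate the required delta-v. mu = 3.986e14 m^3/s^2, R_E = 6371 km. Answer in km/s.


r = 7752.9100 km = 7.75291e+06 m
V = sqrt(mu/r) = 7170.2827 m/s
di = 42.38 deg = 0.7396705 rad
dV = 2*V*sin(di/2) = 2*7170.2827*sin(0.3698353)
dV = 5183.5672 m/s = 5.1836 km/s

5.1836 km/s


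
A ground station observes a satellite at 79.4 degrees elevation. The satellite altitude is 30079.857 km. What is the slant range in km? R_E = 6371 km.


h = 30079.857 km, el = 79.4 deg
d = -R_E*sin(el) + sqrt((R_E*sin(el))^2 + 2*R_E*h + h^2)
d = -6371.0000*sin(1.3858) + sqrt((6371.0000*0.9829353)^2 + 2*6371.0000*30079.857 + 30079.857^2)
d = 30169.7309 km

30169.7309 km


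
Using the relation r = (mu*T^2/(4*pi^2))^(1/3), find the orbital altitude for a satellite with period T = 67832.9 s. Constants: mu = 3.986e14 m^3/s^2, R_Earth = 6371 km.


T = 67832.9 s
r = (mu*T^2/(4*pi^2))^(1/3) = (3.986e14 * 67832.9^2 / (4*pi^2))^(1/3)
r = 3.5948942e+07 m = 35948.9416 km
alt = r - R_E = 35948.9416 - 6371 = 29577.9416 km

29577.9416 km


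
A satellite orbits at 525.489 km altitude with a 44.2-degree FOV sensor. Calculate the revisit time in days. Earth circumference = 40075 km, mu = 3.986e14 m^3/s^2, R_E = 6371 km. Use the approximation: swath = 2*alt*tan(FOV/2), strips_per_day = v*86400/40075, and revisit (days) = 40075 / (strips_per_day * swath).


swath = 2*525.489*tan(0.3857178) = 426.7579 km
v = sqrt(mu/r) = 7602.4684 m/s = 7.6025 km/s
strips/day = v*86400/40075 = 7.6025*86400/40075 = 16.3906
coverage/day = strips * swath = 16.3906 * 426.7579 = 6994.8180 km
revisit = 40075 / 6994.8180 = 5.7292 days

5.7292 days


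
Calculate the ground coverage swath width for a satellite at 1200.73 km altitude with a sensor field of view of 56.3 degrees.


FOV = 56.3 deg = 0.9826204 rad
swath = 2 * alt * tan(FOV/2) = 2 * 1200.73 * tan(0.4913102)
swath = 2 * 1200.73 * 0.5350723
swath = 1284.9546 km

1284.9546 km


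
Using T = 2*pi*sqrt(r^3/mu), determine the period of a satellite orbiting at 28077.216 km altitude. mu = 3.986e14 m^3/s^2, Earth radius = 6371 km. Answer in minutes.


r = 34448.2160 km = 3.4448216e+07 m
T = 2*pi*sqrt(r^3/mu) = 2*pi*sqrt(4.0878995e+22 / 3.986e14)
T = 63629.9123 s = 1060.4985 min

1060.4985 minutes


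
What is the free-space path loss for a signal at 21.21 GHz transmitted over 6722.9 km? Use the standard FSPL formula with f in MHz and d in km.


f = 21.21 GHz = 21210.0000 MHz
d = 6722.9 km
FSPL = 32.44 + 20*log10(21210.0000) + 20*log10(6722.9)
FSPL = 32.44 + 86.5308 + 76.5511
FSPL = 195.5219 dB

195.5219 dB


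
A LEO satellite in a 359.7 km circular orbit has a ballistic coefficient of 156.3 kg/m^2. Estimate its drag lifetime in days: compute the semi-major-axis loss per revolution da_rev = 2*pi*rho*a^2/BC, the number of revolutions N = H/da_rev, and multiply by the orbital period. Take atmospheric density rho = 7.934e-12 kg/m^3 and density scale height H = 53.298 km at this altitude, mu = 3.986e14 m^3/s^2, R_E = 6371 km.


a = R_E + alt = 6730.7000 km = 6.7307e+06 m
da_rev = 2*pi*rho*a^2/BC = 2*pi*7.934e-12*(6.7307e+06)^2/156.3 = 14.448859 m per revolution
N = H/da_rev = 53298.0000 m / 14.448859 m = 3688.7342 revolutions
P = 2*pi*sqrt(a^3/mu) = 5495.4286 s
lifetime = N*P = 3688.7342 * 5495.4286 = 2.0271175e+07 s = 234.6201 days

234.6201 days


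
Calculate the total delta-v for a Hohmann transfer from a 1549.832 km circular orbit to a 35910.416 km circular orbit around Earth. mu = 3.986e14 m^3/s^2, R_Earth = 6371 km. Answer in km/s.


r1 = 7920.8320 km = 7.920832e+06 m
r2 = 42281.4160 km = 4.2281416e+07 m
dv1 = sqrt(mu/r1)*(sqrt(2*r2/(r1+r2)) - 1) = 2112.9872 m/s
dv2 = sqrt(mu/r2)*(1 - sqrt(2*r1/(r1+r2))) = 1345.6164 m/s
total dv = |dv1| + |dv2| = 2112.9872 + 1345.6164 = 3458.6036 m/s = 3.4586 km/s

3.4586 km/s


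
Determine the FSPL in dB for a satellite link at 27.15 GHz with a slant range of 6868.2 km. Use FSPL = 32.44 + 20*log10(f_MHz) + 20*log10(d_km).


f = 27.15 GHz = 27150.0000 MHz
d = 6868.2 km
FSPL = 32.44 + 20*log10(27150.0000) + 20*log10(6868.2)
FSPL = 32.44 + 88.6754 + 76.7369
FSPL = 197.8523 dB

197.8523 dB


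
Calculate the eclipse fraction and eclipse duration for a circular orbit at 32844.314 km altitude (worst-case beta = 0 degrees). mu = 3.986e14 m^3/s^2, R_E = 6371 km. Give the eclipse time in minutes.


r = 39215.3140 km
T = 1288.0820 min
Eclipse fraction = arcsin(R_E/r)/pi = arcsin(6371.0000/39215.3140)/pi
= arcsin(0.162462)/pi = 0.05194351
Eclipse duration = 0.05194351 * 1288.0820 = 66.9075 min

66.9075 minutes


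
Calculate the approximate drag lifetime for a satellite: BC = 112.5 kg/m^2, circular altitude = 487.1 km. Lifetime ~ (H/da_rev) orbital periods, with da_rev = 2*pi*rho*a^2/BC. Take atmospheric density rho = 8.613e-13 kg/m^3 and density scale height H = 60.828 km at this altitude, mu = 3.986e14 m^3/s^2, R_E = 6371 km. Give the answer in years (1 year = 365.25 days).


a = R_E + alt = 6858.1000 km = 6.8581e+06 m
da_rev = 2*pi*rho*a^2/BC = 2*pi*8.613e-13*(6.8581e+06)^2/112.5 = 2.262504 m per revolution
N = H/da_rev = 60828.0000 m / 2.262504 m = 26885.2524 revolutions
P = 2*pi*sqrt(a^3/mu) = 5652.1925 s
lifetime = N*P = 26885.2524 * 5652.1925 = 1.5196062e+08 s = 1758.8035 days
years = 1758.8035 / 365.25 = 4.8153 years

4.8153 years


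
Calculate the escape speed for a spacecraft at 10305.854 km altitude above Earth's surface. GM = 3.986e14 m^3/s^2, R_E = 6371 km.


r = 6371.0 + 10305.854 = 16676.8540 km = 1.6676854e+07 m
v_esc = sqrt(2*mu/r) = sqrt(2*3.986e14 / 1.6676854e+07)
v_esc = 6913.9555 m/s = 6.9140 km/s

6.9140 km/s


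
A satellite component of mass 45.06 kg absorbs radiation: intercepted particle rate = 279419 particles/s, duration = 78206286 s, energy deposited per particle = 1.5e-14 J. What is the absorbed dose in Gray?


Total energy deposited = rate * time * E_per
  = 279419 * 78206286 * 1.5e-14 = 0.3277848 J
Dose = E_total / mass = 0.3277848 / 45.06
Dose = 0.007274408 Gy

0.0073 Gy


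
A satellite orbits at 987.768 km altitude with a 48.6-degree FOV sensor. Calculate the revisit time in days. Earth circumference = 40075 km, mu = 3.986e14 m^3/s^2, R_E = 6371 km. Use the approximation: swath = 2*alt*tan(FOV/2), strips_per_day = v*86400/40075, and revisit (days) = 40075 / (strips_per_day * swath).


swath = 2*987.768*tan(0.424115) = 891.9887 km
v = sqrt(mu/r) = 7359.8013 m/s = 7.3598 km/s
strips/day = v*86400/40075 = 7.3598*86400/40075 = 15.8674
coverage/day = strips * swath = 15.8674 * 891.9887 = 14153.5590 km
revisit = 40075 / 14153.5590 = 2.8314 days

2.8314 days


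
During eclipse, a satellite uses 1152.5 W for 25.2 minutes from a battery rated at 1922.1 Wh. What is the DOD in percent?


E_used = P * t / 60 = 1152.5 * 25.2 / 60 = 484.0500 Wh
DOD = E_used / E_total * 100 = 484.0500 / 1922.1 * 100
DOD = 25.1834 %

25.1834 %


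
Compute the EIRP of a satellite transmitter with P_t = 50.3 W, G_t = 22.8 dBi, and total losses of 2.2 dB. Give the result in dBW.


Pt = 50.3 W = 17.0157 dBW
EIRP = Pt_dBW + Gt - losses = 17.0157 + 22.8 - 2.2 = 37.6157 dBW

37.6157 dBW


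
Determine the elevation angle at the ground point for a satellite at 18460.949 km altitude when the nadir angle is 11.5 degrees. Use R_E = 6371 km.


r = R_E + alt = 24831.9490 km
Law of sines in the satellite / Earth-center / ground-point triangle:
  sin(nadir)/R_E = sin(90 + el)/r  =>  cos(el) = (r/R_E)*sin(nadir)
cos(el) = (24831.9490 / 6371.0000) * sin(11.5 deg) = 0.7770671
el = arccos(0.7770671) = 39.0072 deg
(Earth-central angle = 90 - nadir - el = 39.4928 deg)

39.0072 degrees


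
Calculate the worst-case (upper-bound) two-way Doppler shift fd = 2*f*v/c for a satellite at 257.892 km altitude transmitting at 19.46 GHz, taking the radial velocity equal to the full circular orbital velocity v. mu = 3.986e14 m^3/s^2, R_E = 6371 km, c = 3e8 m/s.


r = 6.628892e+06 m
v = sqrt(mu/r) = 7754.3996 m/s (worst-case radial velocity)
f = 19.46 GHz = 1.946e+10 Hz
fd = 2*f*v/c = 2*1.946e+10*7754.3996/3.0e+08
fd = 1.0060041e+06 Hz

1.0060e+06 Hz


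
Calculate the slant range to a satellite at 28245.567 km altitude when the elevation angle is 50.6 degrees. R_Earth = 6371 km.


h = 28245.567 km, el = 50.6 deg
d = -R_E*sin(el) + sqrt((R_E*sin(el))^2 + 2*R_E*h + h^2)
d = -6371.0000*sin(0.8831366) + sqrt((6371.0000*0.7727336)^2 + 2*6371.0000*28245.567 + 28245.567^2)
d = 29456.4700 km

29456.4700 km


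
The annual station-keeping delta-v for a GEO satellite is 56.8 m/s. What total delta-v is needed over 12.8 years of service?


dV = rate * years = 56.8 * 12.8
dV = 727.0400 m/s

727.0400 m/s


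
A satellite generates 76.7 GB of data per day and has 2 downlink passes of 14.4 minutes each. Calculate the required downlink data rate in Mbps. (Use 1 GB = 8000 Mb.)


total contact time = 2 * 14.4 * 60 = 1728.0000 s
data = 76.7 GB = 613600.0000 Mb
rate = 613600.0000 / 1728.0000 = 355.0926 Mbps

355.0926 Mbps


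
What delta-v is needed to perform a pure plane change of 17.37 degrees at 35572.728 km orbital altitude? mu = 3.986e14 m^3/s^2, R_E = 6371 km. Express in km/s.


r = 41943.7280 km = 4.1943728e+07 m
V = sqrt(mu/r) = 3082.7275 m/s
di = 17.37 deg = 0.3031637 rad
dV = 2*V*sin(di/2) = 2*3082.7275*sin(0.1515818)
dV = 930.9962 m/s = 0.9309962 km/s

0.9310 km/s


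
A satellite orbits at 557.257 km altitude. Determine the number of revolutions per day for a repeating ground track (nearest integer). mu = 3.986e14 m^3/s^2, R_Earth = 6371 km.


r = 6.928257e+06 m
T = 2*pi*sqrt(r^3/mu) = 5739.1451 s = 95.6524 min
revs/day = 1440 / 95.6524 = 15.0545
Rounded: 15 revolutions per day

15 revolutions per day


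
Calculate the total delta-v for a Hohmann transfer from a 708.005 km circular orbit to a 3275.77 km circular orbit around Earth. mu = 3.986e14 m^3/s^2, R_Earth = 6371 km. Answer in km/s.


r1 = 7079.0050 km = 7.079005e+06 m
r2 = 9646.7700 km = 9.64677e+06 m
dv1 = sqrt(mu/r1)*(sqrt(2*r2/(r1+r2)) - 1) = 555.4416 m/s
dv2 = sqrt(mu/r2)*(1 - sqrt(2*r1/(r1+r2))) = 513.9677 m/s
total dv = |dv1| + |dv2| = 555.4416 + 513.9677 = 1069.4093 m/s = 1.0694 km/s

1.0694 km/s


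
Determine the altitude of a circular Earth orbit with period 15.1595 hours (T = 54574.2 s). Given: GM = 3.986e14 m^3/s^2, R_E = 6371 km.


T = 54574.2 s
r = (mu*T^2/(4*pi^2))^(1/3) = (3.986e14 * 54574.2^2 / (4*pi^2))^(1/3)
r = 3.1096924e+07 m = 31096.9244 km
alt = r - R_E = 31096.9244 - 6371 = 24725.9244 km

24725.9244 km


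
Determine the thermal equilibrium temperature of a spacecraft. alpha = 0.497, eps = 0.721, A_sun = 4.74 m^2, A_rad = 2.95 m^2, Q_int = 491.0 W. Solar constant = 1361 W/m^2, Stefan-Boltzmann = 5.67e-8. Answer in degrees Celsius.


Numerator = alpha*S*A_sun + Q_int = 0.497*1361*4.74 + 491.0 = 3697.2166 W
Denominator = eps*sigma*A_rad = 0.721*5.67e-8*2.95 = 1.2059807e-07 W/K^4
T^4 = 3.0657346e+10 K^4
T = 418.4404 K = 145.2904 C

145.2904 degrees Celsius


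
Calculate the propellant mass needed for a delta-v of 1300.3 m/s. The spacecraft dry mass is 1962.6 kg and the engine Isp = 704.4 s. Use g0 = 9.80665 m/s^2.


ve = Isp * g0 = 704.4 * 9.80665 = 6907.804260 m/s
mass ratio = exp(dv/ve) = exp(1300.3/6907.804260) = 1.20711881
m_prop = m_dry * (mr - 1) = 1962.6 * (1.20711881 - 1)
m_prop = 406.4914 kg

406.4914 kg


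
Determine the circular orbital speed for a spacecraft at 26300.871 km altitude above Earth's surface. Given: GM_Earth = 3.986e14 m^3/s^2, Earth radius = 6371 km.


r = R_E + alt = 6371.0 + 26300.871 = 32671.8710 km = 3.2671871e+07 m
v = sqrt(mu/r) = sqrt(3.986e14 / 3.2671871e+07) = 3492.8637 m/s = 3.4929 km/s

3.4929 km/s


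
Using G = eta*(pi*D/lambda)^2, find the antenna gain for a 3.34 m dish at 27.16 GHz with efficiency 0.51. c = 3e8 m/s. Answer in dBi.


lambda = c/f = 3e8 / 2.716e+10 = 0.01104566 m
G = eta*(pi*D/lambda)^2 = 0.51*(pi*3.34/0.01104566)^2
G = 460235.2480 (linear)
G = 10*log10(460235.2480) = 56.6298 dBi

56.6298 dBi


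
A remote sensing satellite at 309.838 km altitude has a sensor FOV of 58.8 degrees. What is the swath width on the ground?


FOV = 58.8 deg = 1.0263 rad
swath = 2 * alt * tan(FOV/2) = 2 * 309.838 * tan(0.5131268)
swath = 2 * 309.838 * 0.563471
swath = 349.1695 km

349.1695 km


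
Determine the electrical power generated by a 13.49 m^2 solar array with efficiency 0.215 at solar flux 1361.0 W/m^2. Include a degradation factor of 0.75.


P = area * eta * S * degradation
P = 13.49 * 0.215 * 1361.0 * 0.75
P = 2960.5323 W

2960.5323 W


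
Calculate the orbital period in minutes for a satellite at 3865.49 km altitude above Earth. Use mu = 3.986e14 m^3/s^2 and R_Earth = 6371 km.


r = 10236.4900 km = 1.023649e+07 m
T = 2*pi*sqrt(r^3/mu) = 2*pi*sqrt(1.0726381e+21 / 3.986e14)
T = 10307.1316 s = 171.7855 min

171.7855 minutes


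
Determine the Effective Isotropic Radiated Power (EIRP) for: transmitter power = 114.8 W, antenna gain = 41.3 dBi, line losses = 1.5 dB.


Pt = 114.8 W = 20.5994 dBW
EIRP = Pt_dBW + Gt - losses = 20.5994 + 41.3 - 1.5 = 60.3994 dBW

60.3994 dBW


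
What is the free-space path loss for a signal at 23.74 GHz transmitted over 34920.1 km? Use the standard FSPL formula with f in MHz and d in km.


f = 23.74 GHz = 23740.0000 MHz
d = 34920.1 km
FSPL = 32.44 + 20*log10(23740.0000) + 20*log10(34920.1)
FSPL = 32.44 + 87.5096 + 90.8615
FSPL = 210.8111 dB

210.8111 dB


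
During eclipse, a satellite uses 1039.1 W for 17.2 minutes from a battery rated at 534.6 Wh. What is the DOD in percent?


E_used = P * t / 60 = 1039.1 * 17.2 / 60 = 297.8753 Wh
DOD = E_used / E_total * 100 = 297.8753 / 534.6 * 100
DOD = 55.7193 %

55.7193 %


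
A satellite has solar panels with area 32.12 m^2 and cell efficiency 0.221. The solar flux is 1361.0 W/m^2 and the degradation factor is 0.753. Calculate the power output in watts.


P = area * eta * S * degradation
P = 32.12 * 0.221 * 1361.0 * 0.753
P = 7274.7975 W

7274.7975 W


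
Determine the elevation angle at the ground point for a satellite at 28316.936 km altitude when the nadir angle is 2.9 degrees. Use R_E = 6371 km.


r = R_E + alt = 34687.9360 km
Law of sines in the satellite / Earth-center / ground-point triangle:
  sin(nadir)/R_E = sin(90 + el)/r  =>  cos(el) = (r/R_E)*sin(nadir)
cos(el) = (34687.9360 / 6371.0000) * sin(2.9 deg) = 0.2754614
el = arccos(0.2754614) = 74.0105 deg
(Earth-central angle = 90 - nadir - el = 13.0895 deg)

74.0105 degrees


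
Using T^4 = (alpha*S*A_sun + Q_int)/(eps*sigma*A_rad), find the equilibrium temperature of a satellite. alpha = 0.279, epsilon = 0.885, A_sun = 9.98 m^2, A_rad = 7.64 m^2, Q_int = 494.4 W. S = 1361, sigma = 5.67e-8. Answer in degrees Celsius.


Numerator = alpha*S*A_sun + Q_int = 0.279*1361*9.98 + 494.4 = 4283.9956 W
Denominator = eps*sigma*A_rad = 0.885*5.67e-8*7.64 = 3.8337138e-07 W/K^4
T^4 = 1.1174532e+10 K^4
T = 325.1302 K = 51.9802 C

51.9802 degrees Celsius


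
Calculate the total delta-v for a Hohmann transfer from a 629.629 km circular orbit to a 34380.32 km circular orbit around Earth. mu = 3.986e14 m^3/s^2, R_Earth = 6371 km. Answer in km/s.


r1 = 7000.6290 km = 7.000629e+06 m
r2 = 40751.3200 km = 4.075132e+07 m
dv1 = sqrt(mu/r1)*(sqrt(2*r2/(r1+r2)) - 1) = 2312.3260 m/s
dv2 = sqrt(mu/r2)*(1 - sqrt(2*r1/(r1+r2))) = 1434.0012 m/s
total dv = |dv1| + |dv2| = 2312.3260 + 1434.0012 = 3746.3272 m/s = 3.7463 km/s

3.7463 km/s


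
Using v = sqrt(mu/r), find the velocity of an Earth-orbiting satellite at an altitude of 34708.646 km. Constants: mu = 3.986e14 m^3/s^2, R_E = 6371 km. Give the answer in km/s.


r = R_E + alt = 6371.0 + 34708.646 = 41079.6460 km = 4.1079646e+07 m
v = sqrt(mu/r) = sqrt(3.986e14 / 4.1079646e+07) = 3114.9803 m/s = 3.1150 km/s

3.1150 km/s


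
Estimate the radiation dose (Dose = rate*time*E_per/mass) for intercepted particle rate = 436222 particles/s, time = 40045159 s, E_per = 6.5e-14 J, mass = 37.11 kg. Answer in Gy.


Total energy deposited = rate * time * E_per
  = 436222 * 40045159 * 6.5e-14 = 1.1355 J
Dose = E_total / mass = 1.1355 / 37.11
Dose = 0.03059708 Gy

0.0306 Gy


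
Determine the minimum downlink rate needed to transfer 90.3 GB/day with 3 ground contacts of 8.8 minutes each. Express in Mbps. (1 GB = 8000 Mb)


total contact time = 3 * 8.8 * 60 = 1584.0000 s
data = 90.3 GB = 722400.0000 Mb
rate = 722400.0000 / 1584.0000 = 456.0606 Mbps

456.0606 Mbps


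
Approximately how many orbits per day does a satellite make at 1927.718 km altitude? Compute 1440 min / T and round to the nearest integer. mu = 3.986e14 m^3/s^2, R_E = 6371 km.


r = 8.298718e+06 m
T = 2*pi*sqrt(r^3/mu) = 7523.6352 s = 125.3939 min
revs/day = 1440 / 125.3939 = 11.4838
Rounded: 11 revolutions per day

11 revolutions per day


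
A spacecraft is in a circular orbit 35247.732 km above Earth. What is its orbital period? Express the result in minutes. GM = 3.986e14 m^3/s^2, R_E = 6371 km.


r = 41618.7320 km = 4.1618732e+07 m
T = 2*pi*sqrt(r^3/mu) = 2*pi*sqrt(7.208859e+22 / 3.986e14)
T = 84497.6222 s = 1408.2937 min

1408.2937 minutes


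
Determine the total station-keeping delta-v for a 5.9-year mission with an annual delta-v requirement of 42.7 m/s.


dV = rate * years = 42.7 * 5.9
dV = 251.9300 m/s

251.9300 m/s


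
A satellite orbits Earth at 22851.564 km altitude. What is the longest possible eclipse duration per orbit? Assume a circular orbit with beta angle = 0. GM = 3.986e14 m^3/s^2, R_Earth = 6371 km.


r = 29222.5640 km
T = 828.5857 min
Eclipse fraction = arcsin(R_E/r)/pi = arcsin(6371.0000/29222.5640)/pi
= arcsin(0.2180165)/pi = 0.06995865
Eclipse duration = 0.06995865 * 828.5857 = 57.9667 min

57.9667 minutes


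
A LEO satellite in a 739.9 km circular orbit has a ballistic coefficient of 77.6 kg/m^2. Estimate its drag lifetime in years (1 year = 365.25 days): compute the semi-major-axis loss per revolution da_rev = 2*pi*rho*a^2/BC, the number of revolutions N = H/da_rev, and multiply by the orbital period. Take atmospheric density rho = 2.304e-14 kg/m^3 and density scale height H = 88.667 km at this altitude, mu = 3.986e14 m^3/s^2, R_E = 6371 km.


a = R_E + alt = 7110.9000 km = 7.1109e+06 m
da_rev = 2*pi*rho*a^2/BC = 2*pi*2.304e-14*(7.1109e+06)^2/77.6 = 0.0943299848 m per revolution
N = H/da_rev = 88667.0000 m / 0.0943299848 m = 939966.2283 revolutions
P = 2*pi*sqrt(a^3/mu) = 5967.5776 s
lifetime = N*P = 939966.2283 * 5967.5776 = 5.6093214e+09 s = 64922.7019 days
years = 64922.7019 / 365.25 = 177.7487 years

177.7487 years


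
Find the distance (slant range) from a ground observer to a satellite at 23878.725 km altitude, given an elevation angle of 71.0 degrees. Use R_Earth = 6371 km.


h = 23878.725 km, el = 71.0 deg
d = -R_E*sin(el) + sqrt((R_E*sin(el))^2 + 2*R_E*h + h^2)
d = -6371.0000*sin(1.2392) + sqrt((6371.0000*0.9455186)^2 + 2*6371.0000*23878.725 + 23878.725^2)
d = 24154.6296 km

24154.6296 km


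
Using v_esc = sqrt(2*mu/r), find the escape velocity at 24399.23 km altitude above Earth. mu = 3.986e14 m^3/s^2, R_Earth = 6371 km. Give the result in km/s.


r = 6371.0 + 24399.23 = 30770.2300 km = 3.077023e+07 m
v_esc = sqrt(2*mu/r) = sqrt(2*3.986e14 / 3.077023e+07)
v_esc = 5090.0058 m/s = 5.0900 km/s

5.0900 km/s


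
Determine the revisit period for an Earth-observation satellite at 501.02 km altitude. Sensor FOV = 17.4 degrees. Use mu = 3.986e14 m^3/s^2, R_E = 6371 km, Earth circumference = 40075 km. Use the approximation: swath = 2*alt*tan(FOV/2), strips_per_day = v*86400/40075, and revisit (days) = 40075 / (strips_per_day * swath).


swath = 2*501.02*tan(0.1518436) = 153.3337 km
v = sqrt(mu/r) = 7615.9913 m/s = 7.6160 km/s
strips/day = v*86400/40075 = 7.6160*86400/40075 = 16.4198
coverage/day = strips * swath = 16.4198 * 153.3337 = 2517.7011 km
revisit = 40075 / 2517.7011 = 15.9173 days

15.9173 days


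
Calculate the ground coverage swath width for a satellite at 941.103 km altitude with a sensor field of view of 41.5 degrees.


FOV = 41.5 deg = 0.7243116 rad
swath = 2 * alt * tan(FOV/2) = 2 * 941.103 * tan(0.3621558)
swath = 2 * 941.103 * 0.3788661
swath = 713.1041 km

713.1041 km


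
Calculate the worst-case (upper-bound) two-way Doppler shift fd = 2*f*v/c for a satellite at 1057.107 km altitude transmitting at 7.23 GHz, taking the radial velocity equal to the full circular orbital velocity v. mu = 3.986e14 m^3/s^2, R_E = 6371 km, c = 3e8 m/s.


r = 7.428107e+06 m
v = sqrt(mu/r) = 7325.3701 m/s (worst-case radial velocity)
f = 7.23 GHz = 7.23e+09 Hz
fd = 2*f*v/c = 2*7.23e+09*7325.3701/3.0e+08
fd = 353082.8390 Hz

353082.8390 Hz


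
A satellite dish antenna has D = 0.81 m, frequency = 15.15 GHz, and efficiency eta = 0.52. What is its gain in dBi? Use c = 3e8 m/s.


lambda = c/f = 3e8 / 1.515e+10 = 0.01980198 m
G = eta*(pi*D/lambda)^2 = 0.52*(pi*0.81/0.01980198)^2
G = 8587.2851 (linear)
G = 10*log10(8587.2851) = 39.3386 dBi

39.3386 dBi


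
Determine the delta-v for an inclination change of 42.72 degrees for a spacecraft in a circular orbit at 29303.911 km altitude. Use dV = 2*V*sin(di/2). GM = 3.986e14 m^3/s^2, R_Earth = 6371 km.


r = 35674.9110 km = 3.5674911e+07 m
V = sqrt(mu/r) = 3342.6215 m/s
di = 42.72 deg = 0.7456047 rad
dV = 2*V*sin(di/2) = 2*3342.6215*sin(0.3728023)
dV = 2434.9439 m/s = 2.4349 km/s

2.4349 km/s


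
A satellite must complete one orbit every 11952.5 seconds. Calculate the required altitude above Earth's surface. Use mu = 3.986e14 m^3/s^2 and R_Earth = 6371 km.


T = 11952.5 s
r = (mu*T^2/(4*pi^2))^(1/3) = (3.986e14 * 11952.5^2 / (4*pi^2))^(1/3)
r = 1.1298784e+07 m = 11298.7835 km
alt = r - R_E = 11298.7835 - 6371 = 4927.7835 km

4927.7835 km


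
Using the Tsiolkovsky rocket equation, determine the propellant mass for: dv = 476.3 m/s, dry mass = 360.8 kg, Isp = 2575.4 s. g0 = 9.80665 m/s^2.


ve = Isp * g0 = 2575.4 * 9.80665 = 25256.046410 m/s
mass ratio = exp(dv/ve) = exp(476.3/25256.046410) = 1.01903780
m_prop = m_dry * (mr - 1) = 360.8 * (1.01903780 - 1)
m_prop = 6.8688 kg

6.8688 kg


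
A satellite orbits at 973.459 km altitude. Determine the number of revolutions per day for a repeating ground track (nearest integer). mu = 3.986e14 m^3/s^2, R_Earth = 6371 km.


r = 7.344459e+06 m
T = 2*pi*sqrt(r^3/mu) = 6263.9883 s = 104.3998 min
revs/day = 1440 / 104.3998 = 13.7931
Rounded: 14 revolutions per day

14 revolutions per day
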